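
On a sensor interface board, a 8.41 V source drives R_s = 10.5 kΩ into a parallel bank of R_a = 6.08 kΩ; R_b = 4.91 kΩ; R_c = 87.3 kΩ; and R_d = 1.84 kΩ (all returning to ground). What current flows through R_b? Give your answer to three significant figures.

I ≈ 0.160 mA

Combine the parallel branches: R_p = (1/6.08 + 1/4.91 + 1/87.3 + 1/1.84)⁻¹ = 1.083 kΩ.
V_A = 8.41 × 1.083/11.58 = 0.7866 V.
I(R_b) = V_A / R_b = 0.7866/4.91 = 0.1602 mA.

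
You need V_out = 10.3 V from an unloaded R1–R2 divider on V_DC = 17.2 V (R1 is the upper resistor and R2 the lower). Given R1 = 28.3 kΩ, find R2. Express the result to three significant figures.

R2 ≈ 42.2 kΩ

V_out/V_DC = R2/(R1+R2) = 0.5988.
So R2 = R1 · V_out/(V_DC − V_out) = 28.3 × 10.3/(17.2 − 10.3) = 28.3 × 1.493 = 42.24 kΩ.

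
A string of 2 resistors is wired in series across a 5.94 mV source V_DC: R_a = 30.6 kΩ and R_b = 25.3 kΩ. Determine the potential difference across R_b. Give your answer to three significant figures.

ΣR = 30.6 + 25.3 = 55.90 kΩ.
Voltage divider: V = V_DC · (25.30 / 55.90) = 5.94 × 0.4526 = 2.688 mV.

V ≈ 2.69 mV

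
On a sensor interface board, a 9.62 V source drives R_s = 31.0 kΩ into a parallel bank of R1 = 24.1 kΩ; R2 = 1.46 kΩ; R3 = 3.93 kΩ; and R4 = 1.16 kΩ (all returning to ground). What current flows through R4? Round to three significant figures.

I ≈ 0.143 mA

Parallel bank: R_p = 1/(1/24.1 + 1/1.46 + 1/3.93 + 1/1.16) = 0.5426 kΩ.
V_A = 9.62 × 0.5426/31.54 = 0.1655 V.
Branch current I = V_A/R4 = 0.1655/1.16 = 0.1427 mA.
(Check via current divider: I_total = 0.3050 mA; share G_k/ΣG = 0.4678 → same result.)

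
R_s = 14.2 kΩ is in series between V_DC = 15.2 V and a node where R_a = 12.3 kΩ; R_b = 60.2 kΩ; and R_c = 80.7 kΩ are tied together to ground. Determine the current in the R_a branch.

Parallel bank: R_p = 1/(1/12.3 + 1/60.2 + 1/80.7) = 9.066 kΩ.
V_A by voltage divider: V_A = 15.2 × 9.066/(14.2 + 9.066) = 5.923 V.
Branch current I = V_A/R_a = 5.923/12.3 = 0.4815 mA.

I ≈ 0.482 mA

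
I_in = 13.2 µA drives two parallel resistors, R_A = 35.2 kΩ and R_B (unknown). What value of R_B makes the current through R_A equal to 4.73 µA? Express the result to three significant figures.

R_B ≈ 19.7 kΩ

Two-branch current divider: I_A = I_in · R_B/(R_A + R_B).
With f = 0.3583, R_B = R_A · f/(1−f) = 35.2 × 0.5584 = 19.66 kΩ.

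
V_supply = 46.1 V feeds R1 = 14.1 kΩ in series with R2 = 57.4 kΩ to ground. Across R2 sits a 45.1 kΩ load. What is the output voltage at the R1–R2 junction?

The load sits in parallel with R2, giving an effective lower resistance R2' = R2·R_L/(R2+R_L) = 25.26 kΩ.
Then V_out = V_supply · R2'/(R1 + R2') = 46.1 × 25.26/39.36 = 29.58 V.
(Unloaded it would be 37.0 V; the load pulls it down.)

V_out ≈ 29.6 V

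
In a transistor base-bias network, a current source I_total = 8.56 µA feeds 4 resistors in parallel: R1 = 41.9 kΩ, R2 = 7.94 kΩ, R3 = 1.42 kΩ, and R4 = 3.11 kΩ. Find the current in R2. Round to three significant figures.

I ≈ 0.917 µA

Conductances: ΣG = 1/41.9 + 1/7.94 + 1/1.42 + 1/3.11 = 1.176 (1/kΩ).
Current divider: I(R2) = I_total · G_k/ΣG = 8.56 × (0.1259/1.176) = 8.56 × 0.1071 = 0.9171 µA.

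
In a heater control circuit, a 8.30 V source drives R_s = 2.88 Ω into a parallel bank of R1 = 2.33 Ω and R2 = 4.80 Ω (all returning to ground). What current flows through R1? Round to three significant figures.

Parallel bank: R_p = 1/(1/2.33 + 1/4.80) = 1.569 Ω.
V_A by voltage divider: V_A = 8.30 × 1.569/(2.88 + 1.569) = 2.927 V.
Branch current I = V_A/R1 = 2.927/2.33 = 1.256 A.

I ≈ 1.26 A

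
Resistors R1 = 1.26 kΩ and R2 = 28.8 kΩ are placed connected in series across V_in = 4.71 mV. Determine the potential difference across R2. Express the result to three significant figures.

V ≈ 4.51 mV

Series total: ΣR = 1.26 + 28.8 = 30.06 kΩ.
V = V_in · R/ΣR = 4.71 × 0.9581 = 4.513 mV.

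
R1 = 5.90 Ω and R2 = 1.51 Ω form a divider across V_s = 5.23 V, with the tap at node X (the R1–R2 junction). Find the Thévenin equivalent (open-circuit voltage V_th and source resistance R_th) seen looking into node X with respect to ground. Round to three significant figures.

With X open, the divider is unloaded: V_th = 5.23 × 1.51/7.410 = 1.066 V.
Looking into X with the source shorted: R_th = R1·R2/(R1+R2) = 5.900 × 1.51/7.410 = 1.202 Ω.

V_th ≈ 1.07 V, R_th ≈ 1.20 Ω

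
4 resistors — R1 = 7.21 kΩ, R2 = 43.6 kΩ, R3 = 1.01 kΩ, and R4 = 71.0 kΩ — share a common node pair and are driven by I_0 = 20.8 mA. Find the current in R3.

ΣG = 1/7.21 + 1/43.6 + 1/1.01 + 1/71.0 = 1.166.
Current divider: I(R3) = I_0 · G_k/ΣG = 20.8 × (0.9901/1.166) = 20.8 × 0.8493 = 17.66 mA.

I ≈ 17.7 mA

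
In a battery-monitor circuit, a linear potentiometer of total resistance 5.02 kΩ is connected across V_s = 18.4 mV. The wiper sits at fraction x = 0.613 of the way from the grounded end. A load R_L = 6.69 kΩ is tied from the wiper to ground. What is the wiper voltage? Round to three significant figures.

V_out ≈ 9.57 mV

Lower segment x·R_p = 3.077 kΩ; upper segment (1−x)·R_p = 1.943 kΩ.
Lower segment in parallel with the load: 3.077 ‖ 6.69 = 2.108 kΩ.
Then V_out = V_s · 2.108/(1.943 + 2.108) = 9.575 mV.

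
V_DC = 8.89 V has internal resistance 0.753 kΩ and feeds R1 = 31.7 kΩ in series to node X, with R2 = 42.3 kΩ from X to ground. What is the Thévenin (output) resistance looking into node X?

R1' = 0.753 + 31.7 = 32.45 kΩ (source resistance + R1).
With V_DC suppressed (replaced by a short), R_th = R1' ‖ R2 = (32.45 × 42.3)/(32.45 + 42.3) = 18.36 kΩ.

R_th ≈ 18.4 kΩ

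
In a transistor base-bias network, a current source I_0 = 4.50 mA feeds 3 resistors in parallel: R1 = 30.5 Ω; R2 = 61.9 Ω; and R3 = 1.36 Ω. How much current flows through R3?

I ≈ 4.22 mA

ΣG = 1/30.5 + 1/61.9 + 1/1.36 = 0.7842.
By the current-divider rule, I = I_0 · G_k/ΣG = 4.50 × 0.9376 = 4.219 mA.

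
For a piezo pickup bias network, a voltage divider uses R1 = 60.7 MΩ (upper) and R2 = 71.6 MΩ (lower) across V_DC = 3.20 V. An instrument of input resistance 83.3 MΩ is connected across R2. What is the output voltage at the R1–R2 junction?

V_out ≈ 1.24 V

First combine the lower leg with the load: R2 ‖ R_L = 38.50 MΩ.
Now apply the divider: V_out = 3.20 × 0.3881 = 1.242 V.
(Unloaded it would be 1.73 V; the load pulls it down.)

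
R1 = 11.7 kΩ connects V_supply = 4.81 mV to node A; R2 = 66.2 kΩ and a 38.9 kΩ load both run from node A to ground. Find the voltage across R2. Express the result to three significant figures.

The load sits in parallel with R2, giving an effective lower resistance R2' = R2·R_L/(R2+R_L) = 24.50 kΩ.
Then V_out = V_supply · R2'/(R1 + R2') = 4.81 × 24.50/36.20 = 3.255 mV.
(Unloaded it would be 4.09 mV; the load pulls it down.)

V_out ≈ 3.26 mV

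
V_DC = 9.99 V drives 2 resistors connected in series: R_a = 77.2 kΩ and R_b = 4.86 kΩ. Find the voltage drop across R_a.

ΣR = 77.2 + 4.86 = 82.06 kΩ.
By the voltage-divider rule, V = 9.99 × 77.20/82.06 = 9.398 V.

V ≈ 9.40 V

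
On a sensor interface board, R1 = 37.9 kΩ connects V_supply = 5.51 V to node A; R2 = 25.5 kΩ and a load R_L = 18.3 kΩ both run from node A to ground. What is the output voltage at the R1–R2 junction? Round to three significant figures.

V_out ≈ 1.21 V

R2 ‖ R_L = (25.5 × 18.3)/(25.5 + 18.3) = 10.65 kΩ.
Now apply the divider: V_out = 5.51 × 0.2194 = 1.209 V.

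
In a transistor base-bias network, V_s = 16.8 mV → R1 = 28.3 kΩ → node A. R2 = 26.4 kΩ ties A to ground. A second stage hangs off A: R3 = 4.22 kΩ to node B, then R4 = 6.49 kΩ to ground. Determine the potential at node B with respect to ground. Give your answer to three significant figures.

Node A sees R2 in parallel with the series input of stage 2, R3 + R4 = 10.71 kΩ.
Effective lower resistance at A: R2 ‖ 10.71 = 7.619 kΩ.
V_A = 16.8 × 7.619/(28.3 + 7.619) = 3.564 mV.
Stage 2 is unloaded, so V_B = V_A · R4/(R3+R4) = 3.564 × 6.49/10.71 = 2.159 mV.

V_B ≈ 2.16 mV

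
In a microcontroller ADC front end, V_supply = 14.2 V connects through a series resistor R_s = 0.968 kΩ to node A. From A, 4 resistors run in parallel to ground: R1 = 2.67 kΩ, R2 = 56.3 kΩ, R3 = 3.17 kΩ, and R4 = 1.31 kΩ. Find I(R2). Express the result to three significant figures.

Parallel bank: R_p = 1/(1/2.67 + 1/56.3 + 1/3.17 + 1/1.31) = 0.6798 kΩ.
V_A = 14.2 × 0.6798/1.648 = 5.858 V.
Branch current I = V_A/R2 = 5.858/56.3 = 0.1040 mA.

I ≈ 0.104 mA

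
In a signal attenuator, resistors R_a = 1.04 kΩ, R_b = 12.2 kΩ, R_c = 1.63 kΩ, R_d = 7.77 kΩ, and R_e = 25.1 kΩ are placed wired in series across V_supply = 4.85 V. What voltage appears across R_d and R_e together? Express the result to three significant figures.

Total series resistance ΣR = 1.04 + 12.2 + 1.63 + 7.77 + 25.1 = 47.74 kΩ.
R_{R_d..R_e} = 7.77 + 25.1 = 32.87 kΩ.
V = V_supply · R/ΣR = 4.85 × 0.6885 = 3.339 V.

V ≈ 3.34 V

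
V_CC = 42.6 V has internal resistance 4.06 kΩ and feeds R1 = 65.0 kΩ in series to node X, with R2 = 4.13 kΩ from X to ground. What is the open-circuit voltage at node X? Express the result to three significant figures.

R1' = 4.06 + 65.0 = 69.06 kΩ (source resistance + R1).
With X open, the divider is unloaded: V_th = 42.6 × 4.13/73.19 = 2.404 V.

V_th ≈ 2.40 V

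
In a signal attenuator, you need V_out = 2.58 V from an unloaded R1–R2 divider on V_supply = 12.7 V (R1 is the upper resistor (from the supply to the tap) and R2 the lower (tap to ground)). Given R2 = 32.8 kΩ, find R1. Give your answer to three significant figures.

R1 ≈ 129 kΩ

V_out/V_supply = R2/(R1+R2) = 0.2031.
So R1 = R2 · (V_supply/V_out − 1) = 32.8 × (12.7/2.58 − 1) = 32.8 × 3.922 = 128.7 kΩ.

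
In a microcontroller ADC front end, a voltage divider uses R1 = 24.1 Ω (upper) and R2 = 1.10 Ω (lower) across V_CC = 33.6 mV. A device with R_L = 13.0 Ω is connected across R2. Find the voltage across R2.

V_out ≈ 1.36 mV

First combine the lower leg with the load: R2 ‖ R_L = 1.014 Ω.
Voltage divider with the loaded lower leg: V_out = 33.6 × 1.014/(24.1 + 1.014) = 33.6 × 0.04038 = 1.357 mV.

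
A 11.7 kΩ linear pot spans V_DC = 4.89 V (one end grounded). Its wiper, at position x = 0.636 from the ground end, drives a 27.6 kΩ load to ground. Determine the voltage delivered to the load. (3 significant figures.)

The pot divides into 4.259 kΩ above the wiper and 7.441 kΩ below.
Lower segment in parallel with the load: 7.441 ‖ 27.6 = 5.861 kΩ.
V_out = 4.89 × 5.861/(4.259 + 5.861) = 2.832 V.

V_out ≈ 2.83 V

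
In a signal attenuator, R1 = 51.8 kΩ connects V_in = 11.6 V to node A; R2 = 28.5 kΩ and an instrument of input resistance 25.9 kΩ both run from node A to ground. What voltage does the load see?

V_out ≈ 2.41 V

R2 ‖ R_L = (28.5 × 25.9)/(28.5 + 25.9) = 13.57 kΩ.
Now apply the divider: V_out = 11.6 × 0.2076 = 2.408 V.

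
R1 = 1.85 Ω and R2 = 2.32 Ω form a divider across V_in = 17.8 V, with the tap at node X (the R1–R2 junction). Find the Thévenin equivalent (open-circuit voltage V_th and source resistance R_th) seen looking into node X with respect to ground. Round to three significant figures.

V_th ≈ 9.90 V, R_th ≈ 1.03 Ω

With X open, the divider is unloaded: V_th = 17.8 × 2.32/4.170 = 9.903 V.
With V_in suppressed (replaced by a short), R_th = R1 ‖ R2 = (1.850 × 2.32)/(1.850 + 2.32) = 1.029 Ω.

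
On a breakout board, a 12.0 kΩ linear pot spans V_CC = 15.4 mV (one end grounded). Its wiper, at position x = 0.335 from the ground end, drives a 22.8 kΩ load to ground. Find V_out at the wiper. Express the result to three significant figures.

Split the track: R_lower = x·R_p = 4.020 kΩ, R_upper = (1−x)·R_p = 7.980 kΩ.
Lower segment in parallel with the load: 4.020 ‖ 22.8 = 3.417 kΩ.
V_out = 15.4 × 3.417/(7.980 + 3.417) = 4.618 mV.
(Unloaded: V_out = x·V_CC = 5.16 mV.)

V_out ≈ 4.62 mV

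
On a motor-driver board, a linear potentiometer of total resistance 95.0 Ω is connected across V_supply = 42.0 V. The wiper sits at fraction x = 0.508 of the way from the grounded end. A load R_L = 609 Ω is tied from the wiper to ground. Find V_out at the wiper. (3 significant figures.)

V_out ≈ 20.5 V

Lower segment x·R_p = 48.26 Ω; upper segment (1−x)·R_p = 46.74 Ω.
R_L loads the lower segment: effective lower R = 44.72 Ω.
Loaded-divider output: V_out = 42.0 × 0.4889 = 20.54 V.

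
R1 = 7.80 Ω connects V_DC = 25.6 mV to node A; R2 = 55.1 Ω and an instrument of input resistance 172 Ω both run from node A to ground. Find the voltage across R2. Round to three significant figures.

First combine the lower leg with the load: R2 ‖ R_L = 41.73 Ω.
Voltage divider with the loaded lower leg: V_out = 25.6 × 41.73/(7.80 + 41.73) = 25.6 × 0.8425 = 21.57 mV.

V_out ≈ 21.6 mV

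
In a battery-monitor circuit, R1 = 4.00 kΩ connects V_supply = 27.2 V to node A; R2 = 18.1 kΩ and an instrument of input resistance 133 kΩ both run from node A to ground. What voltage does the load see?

V_out ≈ 21.7 V

R2 ‖ R_L = (18.1 × 133)/(18.1 + 133) = 15.93 kΩ.
Now apply the divider: V_out = 27.2 × 0.7993 = 21.74 V.
(Unloaded it would be 22.3 V; the load pulls it down.)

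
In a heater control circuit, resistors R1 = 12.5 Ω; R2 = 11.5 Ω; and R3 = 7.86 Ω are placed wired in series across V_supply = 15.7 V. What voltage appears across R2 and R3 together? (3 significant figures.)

Series total: ΣR = 12.5 + 11.5 + 7.86 = 31.86 Ω.
R_{R2..R3} = 11.5 + 7.86 = 19.36 Ω.
Voltage divider: V = V_supply · (19.36 / 31.86) = 15.7 × 0.6077 = 9.540 V.

V ≈ 9.54 V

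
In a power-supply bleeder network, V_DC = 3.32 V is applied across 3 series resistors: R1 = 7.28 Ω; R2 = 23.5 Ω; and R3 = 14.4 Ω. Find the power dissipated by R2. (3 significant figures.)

P ≈ 0.127 W

ΣR = 45.18 Ω → I = 3.32/45.18 = 0.07348 A.
P(R2) = I²·R2 = (0.07348)² × 23.5 = 0.1269 W.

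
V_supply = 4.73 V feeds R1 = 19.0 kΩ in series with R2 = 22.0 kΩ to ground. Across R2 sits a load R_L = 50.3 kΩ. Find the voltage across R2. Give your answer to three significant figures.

First combine the lower leg with the load: R2 ‖ R_L = 15.31 kΩ.
Voltage divider with the loaded lower leg: V_out = 4.73 × 15.31/(19.0 + 15.31) = 4.73 × 0.4462 = 2.110 V.
(Unloaded it would be 2.54 V; the load pulls it down.)

V_out ≈ 2.11 V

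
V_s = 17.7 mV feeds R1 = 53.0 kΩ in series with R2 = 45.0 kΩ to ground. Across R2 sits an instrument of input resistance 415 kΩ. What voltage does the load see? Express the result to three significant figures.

V_out ≈ 7.68 mV

R2 ‖ R_L = (45.0 × 415)/(45.0 + 415) = 40.60 kΩ.
Then V_out = V_s · R2'/(R1 + R2') = 17.7 × 40.60/93.60 = 7.677 mV.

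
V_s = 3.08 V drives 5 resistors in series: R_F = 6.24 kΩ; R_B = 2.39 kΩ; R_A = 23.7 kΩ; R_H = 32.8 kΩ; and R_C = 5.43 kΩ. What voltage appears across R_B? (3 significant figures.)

V ≈ 0.104 V

Series total: ΣR = 6.24 + 2.39 + 23.7 + 32.8 + 5.43 = 70.56 kΩ.
Voltage divider: V = V_s · (2.390 / 70.56) = 3.08 × 0.03387 = 0.1043 V.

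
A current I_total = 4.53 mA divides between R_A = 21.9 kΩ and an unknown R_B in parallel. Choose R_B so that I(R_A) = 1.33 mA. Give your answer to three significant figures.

The fraction through R_A equals R_B/(R_A+R_B).
With f = 0.2936, R_B = R_A · f/(1−f) = 21.9 × 0.4156 = 9.102 kΩ.

R_B ≈ 9.10 kΩ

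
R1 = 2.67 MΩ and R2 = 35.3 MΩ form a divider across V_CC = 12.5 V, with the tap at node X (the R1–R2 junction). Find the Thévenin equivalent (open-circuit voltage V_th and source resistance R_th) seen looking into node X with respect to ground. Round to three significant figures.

Open-circuit (no load on X): V_th = V_CC · R2/(R1 + R2) = 12.5 × 35.3/(2.670 + 35.3) = 11.62 V.
Zeroing V_CC shorts the top of R1 to ground, so R_th = R1 ‖ R2 = 2.482 MΩ.

V_th ≈ 11.6 V, R_th ≈ 2.48 MΩ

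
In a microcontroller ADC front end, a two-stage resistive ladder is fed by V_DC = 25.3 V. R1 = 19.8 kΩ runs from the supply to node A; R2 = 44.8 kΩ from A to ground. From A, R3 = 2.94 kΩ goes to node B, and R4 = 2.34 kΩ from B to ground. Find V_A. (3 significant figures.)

V_A ≈ 4.87 V

Node A sees R2 in parallel with the series input of stage 2, R3 + R4 = 5.280 kΩ.
R2 ‖ (R3+R4) = 4.723 kΩ.
V_A = 25.3 × 4.723/(19.8 + 4.723) = 4.873 V.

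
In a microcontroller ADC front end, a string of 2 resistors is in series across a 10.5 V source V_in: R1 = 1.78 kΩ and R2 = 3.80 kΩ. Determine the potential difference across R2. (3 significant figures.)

Total series resistance ΣR = 1.78 + 3.80 = 5.580 kΩ.
By the voltage-divider rule, V = 10.5 × 3.800/5.580 = 7.151 V.

V ≈ 7.15 V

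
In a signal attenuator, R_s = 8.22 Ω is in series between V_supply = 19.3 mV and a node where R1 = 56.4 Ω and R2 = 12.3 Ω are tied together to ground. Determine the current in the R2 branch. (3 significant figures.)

Equivalent of the parallel group: R_p = 10.10 Ω.
Node voltage V_A = V_supply · R_p/(R_s + R_p) = 19.3 × 0.5513 = 10.64 mV.
I(R2) = V_A / R2 = 10.64/12.3 = 0.8650 mA.
(Check via current divider: I_total = 1.054 mA; share G_k/ΣG = 0.8210 → same result.)

I ≈ 0.865 mA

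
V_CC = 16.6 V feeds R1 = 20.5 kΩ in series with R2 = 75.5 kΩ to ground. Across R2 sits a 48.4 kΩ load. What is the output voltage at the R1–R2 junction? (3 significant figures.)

V_out ≈ 9.79 V

The load sits in parallel with R2, giving an effective lower resistance R2' = R2·R_L/(R2+R_L) = 29.49 kΩ.
Then V_out = V_CC · R2'/(R1 + R2') = 16.6 × 29.49/49.99 = 9.793 V.
(Unloaded it would be 13.1 V; the load pulls it down.)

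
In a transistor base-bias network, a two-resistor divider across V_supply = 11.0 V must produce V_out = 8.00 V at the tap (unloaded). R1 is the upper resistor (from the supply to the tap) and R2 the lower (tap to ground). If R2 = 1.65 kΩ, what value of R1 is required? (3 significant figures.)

The divider ratio is R2/(R1+R2) = 8.00/11.0 = 0.7273.
R1 = R2·(1/k − 1) = 1.65 × 0.3750 = 0.6187 kΩ.

R1 ≈ 0.619 kΩ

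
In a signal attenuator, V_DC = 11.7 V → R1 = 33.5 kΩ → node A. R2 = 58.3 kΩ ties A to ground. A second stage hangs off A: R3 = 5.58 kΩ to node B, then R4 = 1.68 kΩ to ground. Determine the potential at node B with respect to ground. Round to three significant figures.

V_B ≈ 0.437 V

The second stage (R3 + R4 = 7.260 kΩ) loads node A in parallel with R2.
Effective lower resistance at A: R2 ‖ 7.260 = 6.456 kΩ.
First divider: V_A = V_DC · 6.456/(33.5 + 6.456) = 1.890 V.
Then the unloaded second divider: V_B = V_A × R4/(R3+R4) = 1.890 × 0.2314 = 0.4375 V.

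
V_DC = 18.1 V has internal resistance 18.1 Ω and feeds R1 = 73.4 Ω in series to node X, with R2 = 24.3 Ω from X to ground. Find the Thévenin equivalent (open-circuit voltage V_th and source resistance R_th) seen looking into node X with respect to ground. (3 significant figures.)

R1' = 18.1 + 73.4 = 91.50 Ω (source resistance + R1).
With X open, the divider is unloaded: V_th = 18.1 × 24.3/115.8 = 3.798 V.
With V_DC suppressed (replaced by a short), R_th = R1' ‖ R2 = (91.50 × 24.3)/(91.50 + 24.3) = 19.20 Ω.

V_th ≈ 3.80 V, R_th ≈ 19.2 Ω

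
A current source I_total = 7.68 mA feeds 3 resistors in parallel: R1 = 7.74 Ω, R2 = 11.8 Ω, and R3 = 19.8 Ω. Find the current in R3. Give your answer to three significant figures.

ΣG = 1/7.74 + 1/11.8 + 1/19.8 = 0.2644.
By the current-divider rule, I = I_total · G_k/ΣG = 7.68 × 0.1910 = 1.467 mA.

I ≈ 1.47 mA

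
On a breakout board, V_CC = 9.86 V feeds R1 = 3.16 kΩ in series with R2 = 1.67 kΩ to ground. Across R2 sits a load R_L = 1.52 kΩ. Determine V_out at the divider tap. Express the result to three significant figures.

V_out ≈ 1.98 V

R2 ‖ R_L = (1.67 × 1.52)/(1.67 + 1.52) = 0.7957 kΩ.
Then V_out = V_CC · R2'/(R1 + R2') = 9.86 × 0.7957/3.956 = 1.983 V.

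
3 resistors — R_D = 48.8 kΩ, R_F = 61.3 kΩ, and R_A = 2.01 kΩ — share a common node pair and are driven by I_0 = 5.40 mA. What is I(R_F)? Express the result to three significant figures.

I ≈ 0.165 mA

ΣG = 1/48.8 + 1/61.3 + 1/2.01 = 0.5343.
By the current-divider rule, I = I_0 · G_k/ΣG = 5.40 × 0.03053 = 0.1649 mA.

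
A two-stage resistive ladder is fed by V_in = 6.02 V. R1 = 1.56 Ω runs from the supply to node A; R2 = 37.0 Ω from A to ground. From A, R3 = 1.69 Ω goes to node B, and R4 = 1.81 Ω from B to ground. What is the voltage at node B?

V_B ≈ 2.09 V

The second stage (R3 + R4 = 3.500 Ω) loads node A in parallel with R2.
R2 ‖ (R3+R4) = 3.198 Ω.
So V_A = 6.02 × 0.6721 = 4.046 V.
Then the unloaded second divider: V_B = V_A × R4/(R3+R4) = 4.046 × 0.5171 = 2.092 V.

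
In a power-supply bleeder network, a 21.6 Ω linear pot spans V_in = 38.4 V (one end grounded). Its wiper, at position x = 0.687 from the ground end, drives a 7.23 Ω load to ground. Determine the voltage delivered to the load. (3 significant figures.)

V_out ≈ 16.1 V

The pot divides into 6.761 Ω above the wiper and 14.84 Ω below.
Lower segment in parallel with the load: 14.84 ‖ 7.23 = 4.861 Ω.
V_out = 38.4 × 4.861/(6.761 + 4.861) = 16.06 V.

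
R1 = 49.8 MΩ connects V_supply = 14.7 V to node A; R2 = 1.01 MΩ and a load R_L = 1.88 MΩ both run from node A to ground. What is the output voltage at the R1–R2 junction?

V_out ≈ 0.191 V

R2 ‖ R_L = (1.01 × 1.88)/(1.01 + 1.88) = 0.6570 MΩ.
Voltage divider with the loaded lower leg: V_out = 14.7 × 0.6570/(49.8 + 0.6570) = 14.7 × 0.01302 = 0.1914 V.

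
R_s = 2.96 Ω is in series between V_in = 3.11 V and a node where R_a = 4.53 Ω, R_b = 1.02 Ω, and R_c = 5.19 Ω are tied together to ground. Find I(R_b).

I ≈ 0.595 A

Equivalent of the parallel group: R_p = 0.7175 Ω.
V_A = 3.11 × 0.7175/3.677 = 0.6067 V.
Branch current I = V_A/R_b = 0.6067/1.02 = 0.5948 A.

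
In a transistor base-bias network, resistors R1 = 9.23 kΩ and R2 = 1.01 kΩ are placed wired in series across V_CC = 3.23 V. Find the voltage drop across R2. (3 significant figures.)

Series total: ΣR = 9.23 + 1.01 = 10.24 kΩ.
Voltage divider: V = V_CC · (1.010 / 10.24) = 3.23 × 0.09863 = 0.3186 V.

V ≈ 0.319 V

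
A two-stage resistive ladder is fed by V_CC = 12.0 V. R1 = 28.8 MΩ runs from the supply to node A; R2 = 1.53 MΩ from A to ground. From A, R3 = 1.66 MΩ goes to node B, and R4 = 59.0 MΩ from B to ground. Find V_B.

Looking into the second stage from A: R3 + R4 = 60.66 MΩ appears in parallel with R2.
Effective lower resistance at A: R2 ‖ 60.66 = 1.492 MΩ.
First divider: V_A = V_CC · 1.492/(28.8 + 1.492) = 0.5912 V.
Stage 2 is unloaded, so V_B = V_A · R4/(R3+R4) = 0.5912 × 59.0/60.66 = 0.5750 V.

V_B ≈ 0.575 V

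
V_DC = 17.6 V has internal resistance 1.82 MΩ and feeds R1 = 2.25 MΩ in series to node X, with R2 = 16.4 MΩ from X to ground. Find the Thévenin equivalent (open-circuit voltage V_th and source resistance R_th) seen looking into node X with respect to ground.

R1' = 1.82 + 2.25 = 4.070 MΩ (source resistance + R1).
V_th is the unloaded tap voltage: V_DC · R2/(R1'+R2) = 17.6 × 0.8012 = 14.10 V.
Looking into X with the source shorted: R_th = R1'·R2/(R1'+R2) = 4.070 × 16.4/20.47 = 3.261 MΩ.

V_th ≈ 14.1 V, R_th ≈ 3.26 MΩ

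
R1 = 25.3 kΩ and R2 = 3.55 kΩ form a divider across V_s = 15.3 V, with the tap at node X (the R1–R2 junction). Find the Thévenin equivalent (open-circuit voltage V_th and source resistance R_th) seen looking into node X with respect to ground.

V_th is the unloaded tap voltage: V_s · R2/(R1+R2) = 15.3 × 0.1231 = 1.883 V.
With V_s suppressed (replaced by a short), R_th = R1 ‖ R2 = (25.30 × 3.55)/(25.30 + 3.55) = 3.113 kΩ.

V_th ≈ 1.88 V, R_th ≈ 3.11 kΩ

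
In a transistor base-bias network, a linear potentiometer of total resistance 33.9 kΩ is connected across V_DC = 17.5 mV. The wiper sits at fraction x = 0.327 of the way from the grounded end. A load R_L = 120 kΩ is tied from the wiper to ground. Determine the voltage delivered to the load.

V_out ≈ 5.39 mV

Lower segment x·R_p = 11.09 kΩ; upper segment (1−x)·R_p = 22.81 kΩ.
Lower segment in parallel with the load: 11.09 ‖ 120 = 10.15 kΩ.
Loaded-divider output: V_out = 17.5 × 0.3079 = 5.388 mV.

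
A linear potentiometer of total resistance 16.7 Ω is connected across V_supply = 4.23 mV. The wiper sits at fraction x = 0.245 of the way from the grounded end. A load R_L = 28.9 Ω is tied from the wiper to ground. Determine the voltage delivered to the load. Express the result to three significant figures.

V_out ≈ 0.936 mV

Lower segment x·R_p = 4.091 Ω; upper segment (1−x)·R_p = 12.61 Ω.
Lower segment in parallel with the load: 4.091 ‖ 28.9 = 3.584 Ω.
V_out = 4.23 × 3.584/(12.61 + 3.584) = 0.9363 mV.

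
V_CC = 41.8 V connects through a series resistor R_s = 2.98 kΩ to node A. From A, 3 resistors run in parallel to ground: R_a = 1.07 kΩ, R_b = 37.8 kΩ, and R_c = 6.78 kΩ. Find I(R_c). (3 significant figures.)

Equivalent of the parallel group: R_p = 0.9021 kΩ.
Node voltage V_A = V_CC · R_p/(R_s + R_p) = 41.8 × 0.2324 = 9.713 V.
I(R_c) = V_A / R_c = 9.713/6.78 = 1.433 mA.

I ≈ 1.43 mA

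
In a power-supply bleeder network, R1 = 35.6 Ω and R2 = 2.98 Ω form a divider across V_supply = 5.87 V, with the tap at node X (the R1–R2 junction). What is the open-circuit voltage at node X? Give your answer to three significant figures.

Open-circuit (no load on X): V_th = V_supply · R2/(R1 + R2) = 5.87 × 2.98/(35.60 + 2.98) = 0.4534 V.

V_th ≈ 0.453 V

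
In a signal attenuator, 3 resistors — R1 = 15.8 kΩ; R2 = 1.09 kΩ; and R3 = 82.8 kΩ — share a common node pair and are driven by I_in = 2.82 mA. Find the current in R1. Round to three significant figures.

ΣG = 1/15.8 + 1/1.09 + 1/82.8 = 0.9928.
R1 takes the fraction G_k/ΣG = 0.06329/0.9928 = 0.06375, so I = 2.82 × 0.06375 = 0.1798 mA.

I ≈ 0.180 mA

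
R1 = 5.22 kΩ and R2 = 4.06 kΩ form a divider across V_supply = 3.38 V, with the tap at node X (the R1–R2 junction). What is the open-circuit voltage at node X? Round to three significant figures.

With X open, the divider is unloaded: V_th = 3.38 × 4.06/9.280 = 1.479 V.

V_th ≈ 1.48 V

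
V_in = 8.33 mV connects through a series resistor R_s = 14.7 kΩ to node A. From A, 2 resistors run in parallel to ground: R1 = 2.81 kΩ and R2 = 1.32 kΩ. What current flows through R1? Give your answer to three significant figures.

I ≈ 0.171 µA

Parallel bank: R_p = 1/(1/2.81 + 1/1.32) = 0.8981 kΩ.
V_A = 8.33 × 0.8981/15.60 = 0.4796 mV.
I(R1) = V_A / R1 = 0.4796/2.81 = 0.1707 µA.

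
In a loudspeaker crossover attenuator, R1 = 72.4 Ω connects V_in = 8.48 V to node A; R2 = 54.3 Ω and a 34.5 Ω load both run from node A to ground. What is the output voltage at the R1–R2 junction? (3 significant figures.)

The load sits in parallel with R2, giving an effective lower resistance R2' = R2·R_L/(R2+R_L) = 21.10 Ω.
Then V_out = V_in · R2'/(R1 + R2') = 8.48 × 21.10/93.50 = 1.913 V.
(Unloaded it would be 3.63 V; the load pulls it down.)

V_out ≈ 1.91 V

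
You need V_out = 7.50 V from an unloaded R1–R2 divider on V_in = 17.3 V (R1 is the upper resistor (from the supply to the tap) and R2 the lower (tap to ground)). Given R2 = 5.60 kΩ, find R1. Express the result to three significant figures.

V_out/V_in = R2/(R1+R2) = 0.4335.
Rearranging, R1 = R2·(1−k)/k = 5.60 × 1.307 = 7.317 kΩ.

R1 ≈ 7.32 kΩ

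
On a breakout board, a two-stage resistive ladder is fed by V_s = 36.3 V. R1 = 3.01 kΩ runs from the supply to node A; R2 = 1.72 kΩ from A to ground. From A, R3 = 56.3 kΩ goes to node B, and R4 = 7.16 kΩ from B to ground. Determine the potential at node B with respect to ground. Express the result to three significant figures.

V_B ≈ 1.46 V

Looking into the second stage from A: R3 + R4 = 63.46 kΩ appears in parallel with R2.
R2 ‖ (R3+R4) = 1.675 kΩ.
So V_A = 36.3 × 0.3575 = 12.98 V.
Stage 2 is unloaded, so V_B = V_A · R4/(R3+R4) = 12.98 × 7.16/63.46 = 1.464 V.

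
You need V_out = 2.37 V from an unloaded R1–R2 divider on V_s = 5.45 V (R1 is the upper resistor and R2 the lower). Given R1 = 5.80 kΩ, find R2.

R2 ≈ 4.46 kΩ

The divider ratio is R2/(R1+R2) = 2.37/5.45 = 0.4349.
So R2 = R1 · V_out/(V_s − V_out) = 5.80 × 2.37/(5.45 − 2.37) = 5.80 × 0.7695 = 4.463 kΩ.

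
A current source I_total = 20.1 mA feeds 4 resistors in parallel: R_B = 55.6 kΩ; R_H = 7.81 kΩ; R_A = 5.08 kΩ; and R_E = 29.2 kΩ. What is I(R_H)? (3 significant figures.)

Total conductance ΣG = 1/55.6 + 1/7.81 + 1/5.08 + 1/29.2 = 0.3771 (units of 1/kΩ).
Current divider: I(R_H) = I_total · G_k/ΣG = 20.1 × (0.1280/0.3771) = 20.1 × 0.3395 = 6.824 mA.

I ≈ 6.82 mA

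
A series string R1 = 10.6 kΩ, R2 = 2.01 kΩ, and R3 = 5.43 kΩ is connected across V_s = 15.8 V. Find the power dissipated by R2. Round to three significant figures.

The common current is I = 15.8/18.04 = 0.8758 mA.
V(R2) = I·R = 1.760 V; P = V·I = 1.760 × 0.8758 = 1.542 mW.

P ≈ 1.54 mW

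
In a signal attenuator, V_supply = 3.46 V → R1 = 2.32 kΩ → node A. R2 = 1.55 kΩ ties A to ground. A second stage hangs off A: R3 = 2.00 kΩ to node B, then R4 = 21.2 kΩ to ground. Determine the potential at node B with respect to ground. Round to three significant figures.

Looking into the second stage from A: R3 + R4 = 23.20 kΩ appears in parallel with R2.
R2 ‖ (R3+R4) = 1.453 kΩ.
So V_A = 3.46 × 0.3851 = 1.332 V.
V_B = V_A × 0.9138 = 1.218 V.

V_B ≈ 1.22 V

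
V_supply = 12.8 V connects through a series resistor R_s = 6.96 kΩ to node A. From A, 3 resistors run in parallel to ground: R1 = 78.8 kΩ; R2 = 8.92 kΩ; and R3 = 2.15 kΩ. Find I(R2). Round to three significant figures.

Combine the parallel branches: R_p = (1/78.8 + 1/8.92 + 1/2.15)⁻¹ = 1.695 kΩ.
V_A by voltage divider: V_A = 12.8 × 1.695/(6.96 + 1.695) = 2.507 V.
Branch current I = V_A/R2 = 2.507/8.92 = 0.2810 mA.

I ≈ 0.281 mA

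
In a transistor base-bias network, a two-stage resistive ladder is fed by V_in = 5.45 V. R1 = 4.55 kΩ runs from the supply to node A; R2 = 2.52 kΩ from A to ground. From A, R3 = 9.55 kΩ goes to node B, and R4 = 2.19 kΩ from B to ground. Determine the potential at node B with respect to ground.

The second stage (R3 + R4 = 11.74 kΩ) loads node A in parallel with R2.
R2 ‖ (R3+R4) = 2.075 kΩ.
So V_A = 5.45 × 0.3132 = 1.707 V.
Stage 2 is unloaded, so V_B = V_A · R4/(R3+R4) = 1.707 × 2.19/11.74 = 0.3184 V.

V_B ≈ 0.318 V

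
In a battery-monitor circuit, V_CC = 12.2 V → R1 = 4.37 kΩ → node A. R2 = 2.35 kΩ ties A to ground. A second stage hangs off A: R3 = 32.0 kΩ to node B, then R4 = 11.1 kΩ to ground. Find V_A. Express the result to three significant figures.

Looking into the second stage from A: R3 + R4 = 43.10 kΩ appears in parallel with R2.
Effective lower resistance at A: R2 ‖ 43.10 = 2.228 kΩ.
First divider: V_A = V_CC · 2.228/(4.37 + 2.228) = 4.120 V.

V_A ≈ 4.12 V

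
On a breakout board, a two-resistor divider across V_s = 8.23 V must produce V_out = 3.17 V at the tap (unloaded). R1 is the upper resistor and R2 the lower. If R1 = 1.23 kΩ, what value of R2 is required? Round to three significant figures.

R2 ≈ 0.771 kΩ

Required fraction k = V_out/V_s = 0.3852.
R2 = R1 · 0.3852/(1 − 0.3852) = 0.7706 kΩ.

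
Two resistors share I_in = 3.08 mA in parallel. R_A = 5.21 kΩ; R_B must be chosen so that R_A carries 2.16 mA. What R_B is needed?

R_B ≈ 12.2 kΩ

Two-branch current divider: I_A = I_in · R_B/(R_A + R_B).
2.16/3.08 = R_B/(R_A + R_B) → R_B = R_A · (0.7013)/(1 − 0.7013) = 5.21 × 2.348 = 12.23 kΩ.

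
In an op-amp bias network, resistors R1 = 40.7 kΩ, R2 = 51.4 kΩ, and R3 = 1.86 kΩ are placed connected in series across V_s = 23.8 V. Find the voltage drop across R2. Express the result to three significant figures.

V ≈ 13.0 V

Total series resistance ΣR = 40.7 + 51.4 + 1.86 = 93.96 kΩ.
Voltage divider: V = V_s · (51.40 / 93.96) = 23.8 × 0.5470 = 13.02 V.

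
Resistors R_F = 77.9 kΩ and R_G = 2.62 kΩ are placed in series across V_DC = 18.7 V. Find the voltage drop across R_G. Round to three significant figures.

Series total: ΣR = 77.9 + 2.62 = 80.52 kΩ.
By the voltage-divider rule, V = 18.7 × 2.620/80.52 = 0.6085 V.

V ≈ 0.608 V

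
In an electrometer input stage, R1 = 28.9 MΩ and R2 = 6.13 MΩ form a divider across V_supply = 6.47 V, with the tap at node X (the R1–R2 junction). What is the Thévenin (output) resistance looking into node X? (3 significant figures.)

R_th ≈ 5.06 MΩ

Looking into X with the source shorted: R_th = R1·R2/(R1+R2) = 28.90 × 6.13/35.03 = 5.057 MΩ.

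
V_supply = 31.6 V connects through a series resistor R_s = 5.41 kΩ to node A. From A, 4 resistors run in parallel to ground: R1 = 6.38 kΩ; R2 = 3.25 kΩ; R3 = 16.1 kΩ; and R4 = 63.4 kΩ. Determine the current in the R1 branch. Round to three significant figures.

I ≈ 1.26 mA

Equivalent of the parallel group: R_p = 1.844 kΩ.
V_A = 31.6 × 1.844/7.254 = 8.033 V.
Branch current I = V_A/R1 = 8.033/6.38 = 1.259 mA.
(Equivalently: I_total = 4.356 mA, then current-divider fraction G_k/ΣG = 0.2890.)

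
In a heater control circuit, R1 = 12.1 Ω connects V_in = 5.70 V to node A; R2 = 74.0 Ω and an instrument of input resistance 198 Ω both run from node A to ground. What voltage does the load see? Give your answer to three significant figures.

V_out ≈ 4.65 V

The load sits in parallel with R2, giving an effective lower resistance R2' = R2·R_L/(R2+R_L) = 53.87 Ω.
Voltage divider with the loaded lower leg: V_out = 5.70 × 53.87/(12.1 + 53.87) = 5.70 × 0.8166 = 4.654 V.
(Unloaded it would be 4.90 V; the load pulls it down.)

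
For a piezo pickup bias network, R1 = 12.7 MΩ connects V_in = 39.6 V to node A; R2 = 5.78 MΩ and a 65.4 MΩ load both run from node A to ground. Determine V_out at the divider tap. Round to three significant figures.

V_out ≈ 11.7 V

R2 ‖ R_L = (5.78 × 65.4)/(5.78 + 65.4) = 5.311 MΩ.
Then V_out = V_in · R2'/(R1 + R2') = 39.6 × 5.311/18.01 = 11.68 V.
(Unloaded it would be 12.4 V; the load pulls it down.)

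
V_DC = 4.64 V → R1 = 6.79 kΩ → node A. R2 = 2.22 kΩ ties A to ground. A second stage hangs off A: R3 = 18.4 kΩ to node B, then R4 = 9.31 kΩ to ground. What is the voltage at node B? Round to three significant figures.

The second stage (R3 + R4 = 27.71 kΩ) loads node A in parallel with R2.
R2 ‖ (R3+R4) = 2.055 kΩ.
So V_A = 4.64 × 0.2324 = 1.078 V.
V_B = V_A × 0.3360 = 0.3622 V.

V_B ≈ 0.362 V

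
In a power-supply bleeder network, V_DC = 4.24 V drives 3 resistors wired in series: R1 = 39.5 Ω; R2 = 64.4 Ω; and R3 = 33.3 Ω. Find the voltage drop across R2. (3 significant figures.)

V ≈ 1.99 V

ΣR = 39.5 + 64.4 + 33.3 = 137.2 Ω.
V = V_DC · R/ΣR = 4.24 × 0.4694 = 1.990 V.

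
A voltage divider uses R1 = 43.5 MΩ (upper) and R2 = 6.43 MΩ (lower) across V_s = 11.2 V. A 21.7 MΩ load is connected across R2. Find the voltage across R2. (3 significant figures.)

R2 ‖ R_L = (6.43 × 21.7)/(6.43 + 21.7) = 4.960 MΩ.
Voltage divider with the loaded lower leg: V_out = 11.2 × 4.960/(43.5 + 4.960) = 11.2 × 0.1024 = 1.146 V.
(Unloaded it would be 1.44 V; the load pulls it down.)

V_out ≈ 1.15 V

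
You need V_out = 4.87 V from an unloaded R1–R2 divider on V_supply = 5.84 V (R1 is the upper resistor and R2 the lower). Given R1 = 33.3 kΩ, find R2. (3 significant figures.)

Required fraction k = V_out/V_supply = 0.8339.
So R2 = R1 · V_out/(V_supply − V_out) = 33.3 × 4.87/(5.84 − 4.87) = 33.3 × 5.021 = 167.2 kΩ.

R2 ≈ 167 kΩ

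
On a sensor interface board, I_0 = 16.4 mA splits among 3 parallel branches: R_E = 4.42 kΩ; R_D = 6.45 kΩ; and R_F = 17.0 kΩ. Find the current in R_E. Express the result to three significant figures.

I ≈ 8.43 mA

ΣG = 1/4.42 + 1/6.45 + 1/17.0 = 0.4401.
By the current-divider rule, I = I_0 · G_k/ΣG = 16.4 × 0.5141 = 8.431 mA.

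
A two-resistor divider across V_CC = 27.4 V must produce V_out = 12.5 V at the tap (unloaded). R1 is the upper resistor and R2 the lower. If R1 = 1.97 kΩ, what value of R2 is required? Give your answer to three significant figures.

R2 ≈ 1.65 kΩ

V_out/V_CC = R2/(R1+R2) = 0.4562.
Rearranging, R2 = R1·k/(1−k) = 1.97 × 0.8389 = 1.653 kΩ.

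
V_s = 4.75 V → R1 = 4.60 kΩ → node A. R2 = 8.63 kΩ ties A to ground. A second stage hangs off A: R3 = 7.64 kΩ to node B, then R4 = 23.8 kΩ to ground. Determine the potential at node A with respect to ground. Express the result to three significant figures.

Looking into the second stage from A: R3 + R4 = 31.44 kΩ appears in parallel with R2.
R2 ‖ (R3+R4) = 6.771 kΩ.
First divider: V_A = V_s · 6.771/(4.60 + 6.771) = 2.829 V.

V_A ≈ 2.83 V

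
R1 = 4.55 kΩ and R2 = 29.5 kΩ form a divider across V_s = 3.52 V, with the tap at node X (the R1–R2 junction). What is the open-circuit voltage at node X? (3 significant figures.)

V_th is the unloaded tap voltage: V_s · R2/(R1+R2) = 3.52 × 0.8664 = 3.050 V.

V_th ≈ 3.05 V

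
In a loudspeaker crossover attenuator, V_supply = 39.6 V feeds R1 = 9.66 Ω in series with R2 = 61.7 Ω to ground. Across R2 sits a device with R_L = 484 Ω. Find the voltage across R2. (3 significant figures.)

V_out ≈ 33.7 V

First combine the lower leg with the load: R2 ‖ R_L = 54.72 Ω.
Now apply the divider: V_out = 39.6 × 0.8500 = 33.66 V.
(Unloaded it would be 34.2 V; the load pulls it down.)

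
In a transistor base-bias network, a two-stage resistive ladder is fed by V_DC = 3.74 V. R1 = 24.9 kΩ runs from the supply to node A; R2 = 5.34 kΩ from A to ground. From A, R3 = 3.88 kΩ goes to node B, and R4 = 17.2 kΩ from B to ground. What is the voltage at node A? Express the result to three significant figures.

Looking into the second stage from A: R3 + R4 = 21.08 kΩ appears in parallel with R2.
R2 ‖ (R3+R4) = 4.261 kΩ.
V_A = 3.74 × 4.261/(24.9 + 4.261) = 0.5465 V.

V_A ≈ 0.546 V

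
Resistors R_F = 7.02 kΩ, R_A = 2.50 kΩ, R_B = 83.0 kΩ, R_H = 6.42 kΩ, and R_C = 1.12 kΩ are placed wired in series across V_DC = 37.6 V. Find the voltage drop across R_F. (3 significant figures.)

V ≈ 2.64 V

Total series resistance ΣR = 7.02 + 2.50 + 83.0 + 6.42 + 1.12 = 100.1 kΩ.
By the voltage-divider rule, V = 37.6 × 7.020/100.1 = 2.638 V.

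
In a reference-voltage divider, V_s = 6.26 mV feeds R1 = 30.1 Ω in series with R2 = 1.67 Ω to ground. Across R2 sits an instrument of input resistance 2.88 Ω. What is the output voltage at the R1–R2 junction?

First combine the lower leg with the load: R2 ‖ R_L = 1.057 Ω.
Then V_out = V_s · R2'/(R1 + R2') = 6.26 × 1.057/31.16 = 0.2124 mV.

V_out ≈ 0.212 mV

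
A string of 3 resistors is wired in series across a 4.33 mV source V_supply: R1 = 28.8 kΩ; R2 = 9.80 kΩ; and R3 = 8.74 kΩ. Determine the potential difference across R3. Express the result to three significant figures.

V ≈ 0.799 mV

Series total: ΣR = 28.8 + 9.80 + 8.74 = 47.34 kΩ.
Voltage divider: V = V_supply · (8.740 / 47.34) = 4.33 × 0.1846 = 0.7994 mV.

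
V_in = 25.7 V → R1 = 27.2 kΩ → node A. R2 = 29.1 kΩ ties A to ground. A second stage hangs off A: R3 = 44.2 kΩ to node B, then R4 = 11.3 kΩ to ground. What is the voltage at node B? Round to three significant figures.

Looking into the second stage from A: R3 + R4 = 55.50 kΩ appears in parallel with R2.
Effective lower resistance at A: R2 ‖ 55.50 = 19.09 kΩ.
V_A = 25.7 × 19.09/(27.2 + 19.09) = 10.60 V.
Then the unloaded second divider: V_B = V_A × R4/(R3+R4) = 10.60 × 0.2036 = 2.158 V.

V_B ≈ 2.16 V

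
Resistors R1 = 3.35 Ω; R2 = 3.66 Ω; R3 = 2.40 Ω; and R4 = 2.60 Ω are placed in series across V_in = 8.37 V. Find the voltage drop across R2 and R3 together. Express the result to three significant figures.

Series total: ΣR = 3.35 + 3.66 + 2.40 + 2.60 = 12.01 Ω.
R_{R2..R3} = 3.66 + 2.40 = 6.060 Ω.
V = V_in · R/ΣR = 8.37 × 0.5046 = 4.223 V.

V ≈ 4.22 V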